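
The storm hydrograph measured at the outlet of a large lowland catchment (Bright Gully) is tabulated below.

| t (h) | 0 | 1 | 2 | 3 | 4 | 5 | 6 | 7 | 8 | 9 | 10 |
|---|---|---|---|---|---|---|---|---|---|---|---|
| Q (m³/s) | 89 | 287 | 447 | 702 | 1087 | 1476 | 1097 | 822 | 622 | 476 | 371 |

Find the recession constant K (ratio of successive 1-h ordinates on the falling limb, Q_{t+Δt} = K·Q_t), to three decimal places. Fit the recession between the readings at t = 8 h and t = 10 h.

Using the recession-limb readings at t = 8 h and t = 10 h: Q falls from 622 to 371 m³/s over 2 intervals.
K = (Q₂/Q₁)^(1/2) = (371/622)^(1/2) = 0.772.

K ≈ 0.772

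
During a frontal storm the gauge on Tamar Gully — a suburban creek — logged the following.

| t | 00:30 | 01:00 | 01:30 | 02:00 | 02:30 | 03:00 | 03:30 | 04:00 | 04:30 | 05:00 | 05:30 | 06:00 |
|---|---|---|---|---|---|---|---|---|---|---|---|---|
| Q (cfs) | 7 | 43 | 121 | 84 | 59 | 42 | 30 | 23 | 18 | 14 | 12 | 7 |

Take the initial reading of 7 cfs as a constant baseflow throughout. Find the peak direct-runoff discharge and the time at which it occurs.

Subtracting baseflow gives direct-runoff ordinates: 0.0, 36.0, 114.0, 77.0, 52.0, 35.0, 23.0, 16.0, 11.0, 7.0, 5.0, 0.0 cfs.
The maximum is 114.0 cfs, occurring at the reading for t = 01:30.

Q_p = 114.0 cfs at t = 01:30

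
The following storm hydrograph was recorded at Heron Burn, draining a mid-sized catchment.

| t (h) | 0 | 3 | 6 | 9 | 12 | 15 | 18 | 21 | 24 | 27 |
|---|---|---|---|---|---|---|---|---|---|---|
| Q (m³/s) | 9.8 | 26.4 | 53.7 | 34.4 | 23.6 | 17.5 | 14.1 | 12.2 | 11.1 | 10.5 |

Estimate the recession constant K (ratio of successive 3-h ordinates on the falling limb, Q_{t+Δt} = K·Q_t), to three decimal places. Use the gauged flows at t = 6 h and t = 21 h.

K ≈ 0.743

Using the recession-limb readings at t = 6 h and t = 21 h: Q falls from 53.7 to 12.2 m³/s over 5 intervals.
K = (Q₂/Q₁)^(1/5) = (12.2/53.7)^(1/5) = 0.743.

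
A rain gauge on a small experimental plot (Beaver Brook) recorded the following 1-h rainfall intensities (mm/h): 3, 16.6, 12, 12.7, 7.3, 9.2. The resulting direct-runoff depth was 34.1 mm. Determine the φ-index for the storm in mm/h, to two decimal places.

φ ≈ 4.74 mm/h

Only the 5 blocks with intensity above φ contribute runoff: 16.6, 12, 12.7, 7.3, 9.2 mm/h.
Σ(I−φ)·Δt = d  ⇒  (16.6+12+12.7+7.3+9.2 − 5φ)·1 = 34.1
φ = (57.80 − 34.1/1) / 5 = 4.74 mm/h.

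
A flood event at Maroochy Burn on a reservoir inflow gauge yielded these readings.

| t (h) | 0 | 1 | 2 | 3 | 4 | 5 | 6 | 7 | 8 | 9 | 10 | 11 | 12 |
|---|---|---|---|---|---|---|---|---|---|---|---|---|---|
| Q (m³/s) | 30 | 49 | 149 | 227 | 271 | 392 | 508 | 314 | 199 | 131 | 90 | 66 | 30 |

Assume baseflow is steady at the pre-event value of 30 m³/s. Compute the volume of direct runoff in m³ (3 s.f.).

Direct-runoff ordinates (Q − Q_b): 0.0, 19.0, 119.0, 197.0, 241.0, 362.0, 478.0, 284.0, 169.0, 101.0, 60.0, 36.0, 0.0 m³/s.
ΣQ_DR = 2066 m³/s.
With Δt = 1 h = 3600 s, V = ΣQ_DR · Δt = 2066 × 3600 = 7.44 × 10^6 m³.

V ≈ 7.44 × 10^6 m³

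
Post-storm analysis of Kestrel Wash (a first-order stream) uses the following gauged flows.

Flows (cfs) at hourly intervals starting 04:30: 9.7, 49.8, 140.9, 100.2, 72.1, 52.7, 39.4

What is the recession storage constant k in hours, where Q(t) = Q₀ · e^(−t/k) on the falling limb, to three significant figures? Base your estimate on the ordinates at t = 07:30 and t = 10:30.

k ≈ 3.21 h

On the falling limb, Q drops from 100.2 to 39.4 cfs between t = 07:30 and t = 10:30 (Δt = 3 h).
k = −Δt / ln(Q₂/Q₁) = −3 / ln(39.4/100.2) = 3.21 h.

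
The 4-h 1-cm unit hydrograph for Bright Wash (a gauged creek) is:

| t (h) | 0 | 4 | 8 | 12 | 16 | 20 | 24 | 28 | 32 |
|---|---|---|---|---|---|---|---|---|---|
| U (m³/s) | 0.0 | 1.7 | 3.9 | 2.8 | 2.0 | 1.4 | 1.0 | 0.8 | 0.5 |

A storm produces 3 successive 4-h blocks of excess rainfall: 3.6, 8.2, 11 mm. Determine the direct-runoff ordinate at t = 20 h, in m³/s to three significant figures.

By discrete convolution, Q_j = Σ (P_i / 10 mm) · U_{j−i}.
At t = 20 h (j=5): Q = (3.6/10)·1.4 + (8.2/10)·2.0 + (11/10)·2.8 = 5.22 m³/s.

Q ≈ 5.22 m³/s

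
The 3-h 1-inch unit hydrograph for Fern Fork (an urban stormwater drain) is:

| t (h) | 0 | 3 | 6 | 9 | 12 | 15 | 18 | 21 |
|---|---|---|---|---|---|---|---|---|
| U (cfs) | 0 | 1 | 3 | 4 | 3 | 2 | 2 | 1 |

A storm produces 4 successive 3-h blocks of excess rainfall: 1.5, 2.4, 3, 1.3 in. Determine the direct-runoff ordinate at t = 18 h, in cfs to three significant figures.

Q ≈ 22.0 cfs

By discrete convolution, Q_j = Σ (P_i / 1 in) · U_{j−i}.
At t = 18 h (j=6): Q = (1.5/1)·2 + (2.4/1)·2 + (3/1)·3 + (1.3/1)·4 = 22.0 cfs.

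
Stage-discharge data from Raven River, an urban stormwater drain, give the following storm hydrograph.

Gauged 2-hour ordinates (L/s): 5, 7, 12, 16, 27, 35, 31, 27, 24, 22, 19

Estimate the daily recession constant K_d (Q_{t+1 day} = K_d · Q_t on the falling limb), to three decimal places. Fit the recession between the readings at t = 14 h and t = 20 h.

Between t = 14 h and t = 20 h the flow falls from 27 to 19 L/s over 3×2 h = 6 h.
Per-interval ratio K = (19/27)^(1/3) = 0.8895; K_d = K^(24/2) = 0.245.

K_d ≈ 0.245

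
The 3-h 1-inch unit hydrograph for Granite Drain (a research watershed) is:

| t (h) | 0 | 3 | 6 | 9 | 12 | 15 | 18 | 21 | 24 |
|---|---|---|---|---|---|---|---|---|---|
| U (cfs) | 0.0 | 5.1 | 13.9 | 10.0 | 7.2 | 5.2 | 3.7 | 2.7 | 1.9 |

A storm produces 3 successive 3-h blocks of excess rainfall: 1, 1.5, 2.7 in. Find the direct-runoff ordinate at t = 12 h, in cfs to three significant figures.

Q ≈ 59.7 cfs

By discrete convolution, Q_j = Σ (P_i / 1 in) · U_{j−i}.
At t = 12 h (j=4): Q = (1/1)·7.2 + (1.5/1)·10.0 + (2.7/1)·13.9 = 59.7 cfs.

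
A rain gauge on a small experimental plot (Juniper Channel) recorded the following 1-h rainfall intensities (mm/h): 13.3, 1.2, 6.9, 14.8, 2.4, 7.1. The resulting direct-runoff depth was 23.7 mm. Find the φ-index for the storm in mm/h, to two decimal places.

Only the 4 blocks with intensity above φ contribute runoff: 13.3, 6.9, 14.8, 7.1 mm/h.
Σ(I−φ)·Δt = d  ⇒  (13.3+6.9+14.8+7.1 − 4φ)·1 = 23.7
φ = (42.10 − 23.7/1) / 4 = 4.60 mm/h.

φ ≈ 4.60 mm/h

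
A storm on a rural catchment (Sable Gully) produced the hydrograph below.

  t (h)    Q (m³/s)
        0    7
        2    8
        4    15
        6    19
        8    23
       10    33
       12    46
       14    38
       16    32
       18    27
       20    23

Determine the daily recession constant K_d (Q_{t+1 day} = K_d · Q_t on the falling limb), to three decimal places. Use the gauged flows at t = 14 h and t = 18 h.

Between t = 14 h and t = 18 h the flow falls from 38 to 27 m³/s over 2×2 h = 4 h.
Per-interval ratio K = (27/38)^(1/2) = 0.8429; K_d = K^(24/2) = 0.129.

K_d ≈ 0.129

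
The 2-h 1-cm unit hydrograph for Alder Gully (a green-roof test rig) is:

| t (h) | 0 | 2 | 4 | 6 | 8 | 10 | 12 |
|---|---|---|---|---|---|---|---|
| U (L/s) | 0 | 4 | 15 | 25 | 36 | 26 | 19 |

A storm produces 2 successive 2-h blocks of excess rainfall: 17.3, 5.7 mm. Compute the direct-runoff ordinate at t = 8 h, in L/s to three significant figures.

Q ≈ 76.5 L/s

By discrete convolution, Q_j = Σ (P_i / 10 mm) · U_{j−i}.
At t = 8 h (j=4): Q = (17.3/10)·36 + (5.7/10)·25 = 76.5 L/s.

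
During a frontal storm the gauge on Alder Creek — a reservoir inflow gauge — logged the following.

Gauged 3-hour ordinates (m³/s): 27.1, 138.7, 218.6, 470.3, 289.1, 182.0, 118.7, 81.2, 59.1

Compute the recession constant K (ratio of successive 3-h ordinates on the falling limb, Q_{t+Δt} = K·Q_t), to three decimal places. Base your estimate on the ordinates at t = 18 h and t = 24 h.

K ≈ 0.706

Using the recession-limb readings at t = 18 h and t = 24 h: Q falls from 118.7 to 59.1 m³/s over 2 intervals.
K = (Q₂/Q₁)^(1/2) = (59.1/118.7)^(1/2) = 0.706.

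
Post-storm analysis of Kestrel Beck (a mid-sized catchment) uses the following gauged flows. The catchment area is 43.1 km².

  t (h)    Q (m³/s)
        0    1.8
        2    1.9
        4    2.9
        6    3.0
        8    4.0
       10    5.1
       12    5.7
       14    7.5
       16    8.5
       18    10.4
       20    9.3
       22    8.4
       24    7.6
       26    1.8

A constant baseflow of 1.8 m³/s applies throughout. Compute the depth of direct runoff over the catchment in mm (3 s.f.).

d ≈ 8.80 mm

Direct runoff: 0.0, 0.1, 1.1, 1.2, 2.2, 3.3, 3.9, 5.7, 6.7, 8.6, 7.5, 6.6, 5.8, 0.0 m³/s; ΣQ_DR = 52.70 m³/s.
V = ΣQ_DR · Δt = 52.70 × 7200 s = 3.794 × 10^5 m³.
Over A = 43.1 km², depth = V / A = 8.80 mm.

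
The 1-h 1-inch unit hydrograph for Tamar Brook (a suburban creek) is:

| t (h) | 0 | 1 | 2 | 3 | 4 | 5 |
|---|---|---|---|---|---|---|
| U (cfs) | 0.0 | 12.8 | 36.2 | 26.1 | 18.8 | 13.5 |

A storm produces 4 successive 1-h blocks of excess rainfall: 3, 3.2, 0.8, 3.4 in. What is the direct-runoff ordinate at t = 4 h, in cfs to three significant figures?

By discrete convolution, Q_j = Σ (P_i / 1 in) · U_{j−i}.
At t = 4 h (j=4): Q = (3/1)·18.8 + (3.2/1)·26.1 + (0.8/1)·36.2 + (3.4/1)·12.8 = 212 cfs.

Q ≈ 212 cfs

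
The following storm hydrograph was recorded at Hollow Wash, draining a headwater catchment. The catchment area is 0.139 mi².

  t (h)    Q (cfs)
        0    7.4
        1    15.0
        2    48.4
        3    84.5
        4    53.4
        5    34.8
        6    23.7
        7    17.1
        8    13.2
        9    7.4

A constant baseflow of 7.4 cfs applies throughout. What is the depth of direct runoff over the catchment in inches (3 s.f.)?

d ≈ 2.57 in

Direct runoff: 0.0, 7.6, 41.0, 77.1, 46.0, 27.4, 16.3, 9.7, 5.8, 0.0 cfs; ΣQ_DR = 230.9 cfs.
V = ΣQ_DR · Δt = 230.9 × 3600 s = 8.312 × 10^5 ft³.
Over A = 0.139 mi², depth = V / A = 2.57 in.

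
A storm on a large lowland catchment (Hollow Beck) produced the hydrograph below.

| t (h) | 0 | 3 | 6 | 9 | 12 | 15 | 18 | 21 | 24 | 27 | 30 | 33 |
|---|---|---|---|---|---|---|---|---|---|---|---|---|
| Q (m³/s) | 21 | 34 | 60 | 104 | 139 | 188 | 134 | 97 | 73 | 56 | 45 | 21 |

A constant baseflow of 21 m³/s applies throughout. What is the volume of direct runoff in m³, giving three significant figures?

Direct-runoff ordinates (Q − Q_b): 0.0, 13.0, 39.0, 83.0, 118.0, 167.0, 113.0, 76.0, 52.0, 35.0, 24.0, 0.0 m³/s.
ΣQ_DR = 720.0 m³/s.
With Δt = 3 h = 10800 s, V = ΣQ_DR · Δt = 720.0 × 10800 = 7.78 × 10^6 m³.

V ≈ 7.78 × 10^6 m³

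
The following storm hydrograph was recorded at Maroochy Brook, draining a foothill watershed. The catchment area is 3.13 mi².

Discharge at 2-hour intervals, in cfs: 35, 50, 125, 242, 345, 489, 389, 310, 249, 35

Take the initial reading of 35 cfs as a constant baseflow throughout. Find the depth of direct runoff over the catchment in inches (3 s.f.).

d ≈ 1.90 in

Direct runoff: 0.0, 15.0, 90.0, 207.0, 310.0, 454.0, 354.0, 275.0, 214.0, 0.0 cfs; ΣQ_DR = 1919 cfs.
V = ΣQ_DR · Δt = 1919 × 7200 s = 1.382 × 10^7 ft³.
Over A = 3.13 mi², depth = V / A = 1.90 in.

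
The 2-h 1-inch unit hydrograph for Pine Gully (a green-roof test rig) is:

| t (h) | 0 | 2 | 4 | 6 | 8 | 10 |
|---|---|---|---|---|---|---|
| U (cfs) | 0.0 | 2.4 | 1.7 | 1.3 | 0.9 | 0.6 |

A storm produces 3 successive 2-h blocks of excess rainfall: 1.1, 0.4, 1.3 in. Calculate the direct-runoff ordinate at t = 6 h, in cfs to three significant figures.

By discrete convolution, Q_j = Σ (P_i / 1 in) · U_{j−i}.
At t = 6 h (j=3): Q = (1.1/1)·1.3 + (0.4/1)·1.7 + (1.3/1)·2.4 = 5.23 cfs.

Q ≈ 5.23 cfs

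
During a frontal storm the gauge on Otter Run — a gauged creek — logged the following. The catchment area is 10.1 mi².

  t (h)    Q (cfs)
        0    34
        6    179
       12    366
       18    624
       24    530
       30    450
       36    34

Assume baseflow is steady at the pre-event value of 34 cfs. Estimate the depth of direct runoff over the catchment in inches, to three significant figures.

d ≈ 1.82 in

Direct runoff: 0.0, 145.0, 332.0, 590.0, 496.0, 416.0, 0.0 cfs; ΣQ_DR = 1979 cfs.
V = ΣQ_DR · Δt = 1979 × 21600 s = 4.275 × 10^7 ft³.
Over A = 10.1 mi², depth = V / A = 1.82 in.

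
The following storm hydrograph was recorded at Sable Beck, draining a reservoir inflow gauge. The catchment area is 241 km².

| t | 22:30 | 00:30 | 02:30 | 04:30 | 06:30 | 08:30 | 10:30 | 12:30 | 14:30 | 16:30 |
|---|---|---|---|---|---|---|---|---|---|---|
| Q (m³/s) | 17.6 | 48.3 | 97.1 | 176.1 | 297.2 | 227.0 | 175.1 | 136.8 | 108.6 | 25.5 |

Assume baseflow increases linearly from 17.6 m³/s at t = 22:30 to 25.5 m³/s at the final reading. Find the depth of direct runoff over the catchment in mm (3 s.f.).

Direct runoff: 0.00, 29.82, 77.74, 155.87, 276.09, 205.01, 152.23, 113.06, 83.98, 0.00 m³/s; ΣQ_DR = 1094 m³/s.
V = ΣQ_DR · Δt = 1094 × 7200 s = 7.875 × 10^6 m³.
Over A = 241 km², depth = V / A = 32.7 mm.

d ≈ 32.7 mm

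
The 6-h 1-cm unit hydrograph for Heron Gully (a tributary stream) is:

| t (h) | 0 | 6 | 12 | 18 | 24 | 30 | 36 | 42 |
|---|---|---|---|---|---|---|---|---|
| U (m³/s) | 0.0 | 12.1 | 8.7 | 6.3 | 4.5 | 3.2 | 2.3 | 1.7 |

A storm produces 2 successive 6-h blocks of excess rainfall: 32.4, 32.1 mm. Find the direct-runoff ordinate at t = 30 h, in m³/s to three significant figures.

By discrete convolution, Q_j = Σ (P_i / 10 mm) · U_{j−i}.
At t = 30 h (j=5): Q = (32.4/10)·3.2 + (32.1/10)·4.5 = 24.8 m³/s.

Q ≈ 24.8 m³/s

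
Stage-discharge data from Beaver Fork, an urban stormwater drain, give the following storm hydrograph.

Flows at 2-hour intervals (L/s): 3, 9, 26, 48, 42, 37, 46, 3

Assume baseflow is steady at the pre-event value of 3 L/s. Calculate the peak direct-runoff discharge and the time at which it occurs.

Subtracting baseflow gives direct-runoff ordinates: 0.0, 6.0, 23.0, 45.0, 39.0, 34.0, 43.0, 0.0 L/s.
The maximum is 45.0 L/s, occurring at the reading for t = 6 h.

Q_p = 45.0 L/s at t = 6 h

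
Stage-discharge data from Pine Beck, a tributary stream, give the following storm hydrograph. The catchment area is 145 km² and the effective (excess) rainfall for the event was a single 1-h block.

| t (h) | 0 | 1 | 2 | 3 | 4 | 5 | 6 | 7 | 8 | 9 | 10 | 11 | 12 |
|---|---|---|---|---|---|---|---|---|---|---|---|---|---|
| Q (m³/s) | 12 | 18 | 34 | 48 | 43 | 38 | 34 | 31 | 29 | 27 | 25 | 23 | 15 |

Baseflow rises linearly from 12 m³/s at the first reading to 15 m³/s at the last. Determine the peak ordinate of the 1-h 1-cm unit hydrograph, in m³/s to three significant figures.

U_p ≈ 70.5 m³/s

Direct runoff: 0.00, 5.75, 21.50, 35.25, 30.00, 24.75, 20.50, 17.25, 15.00, 12.75, 10.50, 8.25, 0.00 m³/s; ΣQ_DR = 201.5 m³/s, peak = 35.25 m³/s.
Runoff depth d = ΣQ_DR·Δt / A = 201.5 × 3600 / (145 km²) = 5.003 mm.
The 1-cm UH is the DRH scaled by (10 mm)/d, so U_p = 35.25 × 10/5.003 = 70.5 m³/s.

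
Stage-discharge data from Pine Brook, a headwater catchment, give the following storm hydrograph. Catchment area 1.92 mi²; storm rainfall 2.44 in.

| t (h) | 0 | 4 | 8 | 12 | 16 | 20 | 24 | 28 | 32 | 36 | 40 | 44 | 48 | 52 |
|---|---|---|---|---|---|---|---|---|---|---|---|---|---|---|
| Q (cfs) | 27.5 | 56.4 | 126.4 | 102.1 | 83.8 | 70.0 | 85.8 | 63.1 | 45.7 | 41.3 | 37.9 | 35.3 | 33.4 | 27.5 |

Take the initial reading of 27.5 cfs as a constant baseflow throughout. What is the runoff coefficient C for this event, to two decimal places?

ΣQ_DR = 451.2 cfs; V = ΣQ_DR·Δt = 6.497 × 10^6 ft³.
Runoff depth d = V / A = 1.457 in.
C = d / P = 1.457 / 2.44 = 0.60.

C ≈ 0.60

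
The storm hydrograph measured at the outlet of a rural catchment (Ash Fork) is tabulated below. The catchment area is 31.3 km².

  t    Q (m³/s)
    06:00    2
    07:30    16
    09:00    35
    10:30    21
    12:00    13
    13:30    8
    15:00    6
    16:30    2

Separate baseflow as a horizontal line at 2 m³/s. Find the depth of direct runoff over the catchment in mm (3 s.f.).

Direct runoff: 0.0, 14.0, 33.0, 19.0, 11.0, 6.0, 4.0, 0.0 m³/s; ΣQ_DR = 87.00 m³/s.
V = ΣQ_DR · Δt = 87.00 × 5400 s = 4.698 × 10^5 m³.
Over A = 31.3 km², depth = V / A = 15.0 mm.

d ≈ 15.0 mm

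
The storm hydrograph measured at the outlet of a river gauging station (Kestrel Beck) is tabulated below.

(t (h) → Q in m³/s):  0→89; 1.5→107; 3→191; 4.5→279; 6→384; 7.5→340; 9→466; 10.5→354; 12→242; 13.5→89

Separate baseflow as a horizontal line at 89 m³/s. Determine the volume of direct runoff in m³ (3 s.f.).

Direct-runoff ordinates (Q − Q_b): 0.0, 18.0, 102.0, 190.0, 295.0, 251.0, 377.0, 265.0, 153.0, 0.0 m³/s.
ΣQ_DR = 1651 m³/s.
With Δt = 1.5 h = 5400 s, V = ΣQ_DR · Δt = 1651 × 5400 = 8.92 × 10^6 m³.

V ≈ 8.92 × 10^6 m³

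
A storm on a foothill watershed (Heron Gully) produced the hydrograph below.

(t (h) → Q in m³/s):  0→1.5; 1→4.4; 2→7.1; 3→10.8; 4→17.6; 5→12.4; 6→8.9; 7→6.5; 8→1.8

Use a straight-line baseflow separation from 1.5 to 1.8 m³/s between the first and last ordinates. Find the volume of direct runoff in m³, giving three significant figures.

V ≈ 2.02 × 10^5 m³

Direct-runoff ordinates (Q − Q_b): 0.00, 2.86, 5.53, 9.19, 15.95, 10.71, 7.17, 4.74, 0.00 m³/s.
ΣQ_DR = 56.15 m³/s.
With Δt = 1 h = 3600 s, V = ΣQ_DR · Δt = 56.15 × 3600 = 2.02 × 10^5 m³.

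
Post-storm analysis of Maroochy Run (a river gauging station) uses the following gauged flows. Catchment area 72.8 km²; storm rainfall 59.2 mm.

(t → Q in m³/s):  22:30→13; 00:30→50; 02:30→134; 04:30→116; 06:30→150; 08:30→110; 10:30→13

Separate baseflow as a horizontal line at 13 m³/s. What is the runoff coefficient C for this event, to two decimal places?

ΣQ_DR = 495.0 m³/s; V = ΣQ_DR·Δt = 3.564 × 10^6 m³.
Runoff depth d = V / A = 48.96 mm.
C = d / P = 48.96 / 59.2 = 0.83.

C ≈ 0.83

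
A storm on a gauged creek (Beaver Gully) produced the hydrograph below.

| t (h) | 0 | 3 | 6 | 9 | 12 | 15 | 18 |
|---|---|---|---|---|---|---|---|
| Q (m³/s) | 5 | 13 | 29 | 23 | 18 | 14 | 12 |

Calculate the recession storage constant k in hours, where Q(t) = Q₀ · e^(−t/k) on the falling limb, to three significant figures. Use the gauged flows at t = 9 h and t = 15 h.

On the falling limb, Q drops from 23 to 14 m³/s between t = 9 h and t = 15 h (Δt = 6 h).
k = −Δt / ln(Q₂/Q₁) = −6 / ln(14/23) = 12.1 h.

k ≈ 12.1 h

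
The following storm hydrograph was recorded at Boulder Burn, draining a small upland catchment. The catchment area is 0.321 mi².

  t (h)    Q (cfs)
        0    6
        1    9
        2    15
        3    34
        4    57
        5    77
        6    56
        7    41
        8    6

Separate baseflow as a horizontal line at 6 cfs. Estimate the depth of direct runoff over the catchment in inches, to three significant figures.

d ≈ 1.19 in

Direct runoff: 0.0, 3.0, 9.0, 28.0, 51.0, 71.0, 50.0, 35.0, 0.0 cfs; ΣQ_DR = 247.0 cfs.
V = ΣQ_DR · Δt = 247.0 × 3600 s = 8.892 × 10^5 ft³.
Over A = 0.321 mi², depth = V / A = 1.19 in.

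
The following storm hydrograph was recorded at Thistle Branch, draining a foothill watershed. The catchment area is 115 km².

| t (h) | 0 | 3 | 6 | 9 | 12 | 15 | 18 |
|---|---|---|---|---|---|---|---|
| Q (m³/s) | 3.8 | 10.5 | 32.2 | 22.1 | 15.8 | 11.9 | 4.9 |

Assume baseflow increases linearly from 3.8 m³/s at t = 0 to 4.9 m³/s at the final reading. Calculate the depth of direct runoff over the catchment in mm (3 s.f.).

Direct runoff: 0.00, 6.52, 28.03, 17.75, 11.27, 7.18, 0.00 m³/s; ΣQ_DR = 70.75 m³/s.
V = ΣQ_DR · Δt = 70.75 × 10800 s = 7.641 × 10^5 m³.
Over A = 115 km², depth = V / A = 6.64 mm.

d ≈ 6.64 mm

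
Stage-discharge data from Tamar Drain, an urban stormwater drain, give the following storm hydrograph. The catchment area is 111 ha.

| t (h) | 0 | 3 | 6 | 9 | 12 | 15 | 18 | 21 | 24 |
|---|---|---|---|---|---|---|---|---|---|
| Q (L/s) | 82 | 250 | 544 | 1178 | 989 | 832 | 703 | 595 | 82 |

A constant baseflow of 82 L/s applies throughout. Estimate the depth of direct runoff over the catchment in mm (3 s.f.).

d ≈ 43.9 mm

Direct runoff: 0.0, 168.0, 462.0, 1096.0, 907.0, 750.0, 621.0, 513.0, 0.0 L/s; ΣQ_DR = 4517 L/s.
V = ΣQ_DR · Δt = 4517 × 10800 s = 4.878 × 10^7 L.
Over A = 111 ha, depth = V / A = 43.9 mm.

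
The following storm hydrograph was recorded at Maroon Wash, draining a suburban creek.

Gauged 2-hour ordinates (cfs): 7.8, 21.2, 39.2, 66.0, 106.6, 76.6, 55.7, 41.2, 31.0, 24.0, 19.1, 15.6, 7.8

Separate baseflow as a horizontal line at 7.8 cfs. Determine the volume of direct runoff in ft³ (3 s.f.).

Direct-runoff ordinates (Q − Q_b): 0.0, 13.4, 31.4, 58.2, 98.8, 68.8, 47.9, 33.4, 23.2, 16.2, 11.3, 7.8, 0.0 cfs.
ΣQ_DR = 410.4 cfs.
With Δt = 2 h = 7200 s, V = ΣQ_DR · Δt = 410.4 × 7200 = 2.95 × 10^6 ft³.

V ≈ 2.95 × 10^6 ft³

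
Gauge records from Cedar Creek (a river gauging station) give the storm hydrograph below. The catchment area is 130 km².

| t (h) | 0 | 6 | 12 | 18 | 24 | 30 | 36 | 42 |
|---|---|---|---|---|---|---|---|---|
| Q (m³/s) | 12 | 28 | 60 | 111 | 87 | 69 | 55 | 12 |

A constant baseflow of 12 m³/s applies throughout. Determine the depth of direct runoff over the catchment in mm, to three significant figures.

d ≈ 56.2 mm

Direct runoff: 0.0, 16.0, 48.0, 99.0, 75.0, 57.0, 43.0, 0.0 m³/s; ΣQ_DR = 338.0 m³/s.
V = ΣQ_DR · Δt = 338.0 × 21600 s = 7.301 × 10^6 m³.
Over A = 130 km², depth = V / A = 56.2 mm.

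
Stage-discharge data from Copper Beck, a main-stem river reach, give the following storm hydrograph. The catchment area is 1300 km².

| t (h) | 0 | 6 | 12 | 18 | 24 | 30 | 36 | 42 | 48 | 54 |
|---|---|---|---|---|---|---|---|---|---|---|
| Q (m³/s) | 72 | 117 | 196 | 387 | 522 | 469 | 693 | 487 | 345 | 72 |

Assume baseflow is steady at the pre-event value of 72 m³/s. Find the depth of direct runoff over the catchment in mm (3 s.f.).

d ≈ 43.9 mm

Direct runoff: 0.0, 45.0, 124.0, 315.0, 450.0, 397.0, 621.0, 415.0, 273.0, 0.0 m³/s; ΣQ_DR = 2640 m³/s.
V = ΣQ_DR · Δt = 2640 × 21600 s = 5.702 × 10^7 m³.
Over A = 1300 km², depth = V / A = 43.9 mm.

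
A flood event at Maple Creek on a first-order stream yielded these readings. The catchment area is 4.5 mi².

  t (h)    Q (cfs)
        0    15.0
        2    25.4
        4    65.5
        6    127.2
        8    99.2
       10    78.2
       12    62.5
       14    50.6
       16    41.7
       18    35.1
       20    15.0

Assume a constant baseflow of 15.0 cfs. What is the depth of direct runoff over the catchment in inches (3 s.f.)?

Direct runoff: 0.0, 10.4, 50.5, 112.2, 84.2, 63.2, 47.5, 35.6, 26.7, 20.1, 0.0 cfs; ΣQ_DR = 450.4 cfs.
V = ΣQ_DR · Δt = 450.4 × 7200 s = 3.243 × 10^6 ft³.
Over A = 4.5 mi², depth = V / A = 0.310 in.

d ≈ 0.310 in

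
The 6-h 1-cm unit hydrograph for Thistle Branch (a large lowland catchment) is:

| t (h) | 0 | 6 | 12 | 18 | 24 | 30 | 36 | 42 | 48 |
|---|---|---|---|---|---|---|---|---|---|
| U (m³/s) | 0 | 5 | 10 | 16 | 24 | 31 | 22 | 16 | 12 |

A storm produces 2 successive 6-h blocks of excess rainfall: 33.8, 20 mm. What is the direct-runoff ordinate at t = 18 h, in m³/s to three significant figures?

Q ≈ 74.1 m³/s

By discrete convolution, Q_j = Σ (P_i / 10 mm) · U_{j−i}.
At t = 18 h (j=3): Q = (33.8/10)·16 + (20/10)·10 = 74.1 m³/s.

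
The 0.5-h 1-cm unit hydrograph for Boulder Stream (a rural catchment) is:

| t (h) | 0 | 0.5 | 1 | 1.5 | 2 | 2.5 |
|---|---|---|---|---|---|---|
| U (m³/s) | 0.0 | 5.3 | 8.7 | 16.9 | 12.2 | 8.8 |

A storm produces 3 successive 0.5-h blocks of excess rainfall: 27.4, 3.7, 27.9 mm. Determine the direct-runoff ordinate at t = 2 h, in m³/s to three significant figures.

By discrete convolution, Q_j = Σ (P_i / 10 mm) · U_{j−i}.
At t = 2 h (j=4): Q = (27.4/10)·12.2 + (3.7/10)·16.9 + (27.9/10)·8.7 = 64.0 m³/s.

Q ≈ 64.0 m³/s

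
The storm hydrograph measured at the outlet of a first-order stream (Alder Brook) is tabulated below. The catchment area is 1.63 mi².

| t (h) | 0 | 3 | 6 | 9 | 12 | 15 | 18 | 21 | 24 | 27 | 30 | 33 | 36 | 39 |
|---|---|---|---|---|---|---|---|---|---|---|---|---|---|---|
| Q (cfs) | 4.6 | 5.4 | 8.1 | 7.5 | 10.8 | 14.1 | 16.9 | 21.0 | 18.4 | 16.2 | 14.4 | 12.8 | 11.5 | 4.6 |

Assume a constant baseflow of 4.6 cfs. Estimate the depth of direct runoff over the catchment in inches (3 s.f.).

d ≈ 0.291 in

Direct runoff: 0.0, 0.8, 3.5, 2.9, 6.2, 9.5, 12.3, 16.4, 13.8, 11.6, 9.8, 8.2, 6.9, 0.0 cfs; ΣQ_DR = 101.9 cfs.
V = ΣQ_DR · Δt = 101.9 × 10800 s = 1.101 × 10^6 ft³.
Over A = 1.63 mi², depth = V / A = 0.291 in.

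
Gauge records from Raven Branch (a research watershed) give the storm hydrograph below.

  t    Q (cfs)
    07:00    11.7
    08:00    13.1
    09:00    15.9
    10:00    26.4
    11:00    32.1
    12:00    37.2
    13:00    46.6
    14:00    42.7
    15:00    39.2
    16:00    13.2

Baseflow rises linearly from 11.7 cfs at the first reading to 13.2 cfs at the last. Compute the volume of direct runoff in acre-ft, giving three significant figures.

Direct-runoff ordinates (Q − Q_b): 0.00, 1.23, 3.87, 14.20, 19.73, 24.67, 33.90, 29.83, 26.17, 0.00 cfs.
ΣQ_DR = 153.6 cfs.
With Δt = 1 h = 3600 s, V = ΣQ_DR · Δt = 153.6 × 3600 = 5.53 × 10^5 ft³ = 12.7 acre-ft.

V ≈ 12.7 acre-ft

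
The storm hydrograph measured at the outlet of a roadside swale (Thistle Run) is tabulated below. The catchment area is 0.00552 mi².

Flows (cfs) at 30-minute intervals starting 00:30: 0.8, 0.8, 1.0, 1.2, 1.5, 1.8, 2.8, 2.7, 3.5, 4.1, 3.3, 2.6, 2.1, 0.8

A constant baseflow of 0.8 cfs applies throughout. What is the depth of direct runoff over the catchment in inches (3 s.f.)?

d ≈ 2.50 in

Direct runoff: 0.0, 0.0, 0.2, 0.4, 0.7, 1.0, 2.0, 1.9, 2.7, 3.3, 2.5, 1.8, 1.3, 0.0 cfs; ΣQ_DR = 17.80 cfs.
V = ΣQ_DR · Δt = 17.80 × 1800 s = 32040 ft³.
Over A = 0.00552 mi², depth = V / A = 2.50 in.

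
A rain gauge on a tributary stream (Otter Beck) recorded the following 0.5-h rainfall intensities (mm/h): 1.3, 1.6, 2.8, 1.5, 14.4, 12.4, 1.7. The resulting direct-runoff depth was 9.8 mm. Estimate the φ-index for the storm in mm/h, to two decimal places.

φ ≈ 3.60 mm/h

Only the 2 blocks with intensity above φ contribute runoff: 14.4, 12.4 mm/h.
Σ(I−φ)·Δt = d  ⇒  (14.4+12.4 − 2φ)·0.5 = 9.8
φ = (26.80 − 9.8/0.5) / 2 = 3.60 mm/h.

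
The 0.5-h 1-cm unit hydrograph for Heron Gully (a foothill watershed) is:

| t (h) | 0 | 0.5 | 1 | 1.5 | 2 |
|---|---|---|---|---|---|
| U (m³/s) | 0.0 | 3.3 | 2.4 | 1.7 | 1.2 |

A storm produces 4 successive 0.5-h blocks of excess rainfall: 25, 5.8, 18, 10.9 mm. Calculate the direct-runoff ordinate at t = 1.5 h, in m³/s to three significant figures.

Q ≈ 11.6 m³/s

By discrete convolution, Q_j = Σ (P_i / 10 mm) · U_{j−i}.
At t = 1.5 h (j=3): Q = (25/10)·1.7 + (5.8/10)·2.4 + (18/10)·3.3 + (10.9/10)·0.0 = 11.6 m³/s.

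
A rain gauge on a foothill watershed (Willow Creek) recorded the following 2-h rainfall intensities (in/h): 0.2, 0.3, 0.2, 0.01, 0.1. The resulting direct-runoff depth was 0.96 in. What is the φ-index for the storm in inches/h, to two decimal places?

φ ≈ 0.08 in/h

Only the 4 blocks with intensity above φ contribute runoff: 0.2, 0.3, 0.2, 0.1 in/h.
Σ(I−φ)·Δt = d  ⇒  (0.2+0.3+0.2+0.1 − 4φ)·2 = 0.96
φ = (0.8000 − 0.96/2) / 4 = 0.08 in/h.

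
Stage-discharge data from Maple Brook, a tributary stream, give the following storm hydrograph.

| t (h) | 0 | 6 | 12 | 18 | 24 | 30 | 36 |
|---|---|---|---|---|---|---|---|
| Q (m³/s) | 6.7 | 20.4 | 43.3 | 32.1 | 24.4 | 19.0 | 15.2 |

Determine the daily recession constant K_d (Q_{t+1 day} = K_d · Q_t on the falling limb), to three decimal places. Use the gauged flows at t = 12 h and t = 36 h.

K_d ≈ 0.351

Between t = 12 h and t = 36 h the flow falls from 43.3 to 15.2 m³/s over 4×6 h = 24 h.
Per-interval ratio K = (15.2/43.3)^(1/4) = 0.7697; K_d = K^(24/6) = 0.351.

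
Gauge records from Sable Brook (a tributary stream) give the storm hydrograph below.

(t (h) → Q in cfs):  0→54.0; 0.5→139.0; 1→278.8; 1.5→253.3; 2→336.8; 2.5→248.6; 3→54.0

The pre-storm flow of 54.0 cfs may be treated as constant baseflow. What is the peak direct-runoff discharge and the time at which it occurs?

Subtracting baseflow gives direct-runoff ordinates: 0.0, 85.0, 224.8, 199.3, 282.8, 194.6, 0.0 cfs.
The maximum is 282.8 cfs, occurring at the reading for t = 2 h.

Q_p = 282.8 cfs at t = 2 h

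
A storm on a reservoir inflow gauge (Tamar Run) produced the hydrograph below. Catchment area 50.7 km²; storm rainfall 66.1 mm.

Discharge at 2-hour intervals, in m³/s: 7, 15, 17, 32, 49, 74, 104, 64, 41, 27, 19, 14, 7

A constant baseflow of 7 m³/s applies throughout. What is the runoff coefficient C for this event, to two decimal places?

ΣQ_DR = 379.0 m³/s; V = ΣQ_DR·Δt = 2.729 × 10^6 m³.
Runoff depth d = V / A = 53.82 mm.
C = d / P = 53.82 / 66.1 = 0.81.

C ≈ 0.81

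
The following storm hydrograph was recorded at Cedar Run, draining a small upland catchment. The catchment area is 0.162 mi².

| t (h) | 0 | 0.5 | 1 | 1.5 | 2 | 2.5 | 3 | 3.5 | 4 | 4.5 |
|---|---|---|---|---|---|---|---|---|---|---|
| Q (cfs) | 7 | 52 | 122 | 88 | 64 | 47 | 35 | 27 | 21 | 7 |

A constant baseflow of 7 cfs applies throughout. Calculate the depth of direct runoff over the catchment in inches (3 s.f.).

Direct runoff: 0.0, 45.0, 115.0, 81.0, 57.0, 40.0, 28.0, 20.0, 14.0, 0.0 cfs; ΣQ_DR = 400.0 cfs.
V = ΣQ_DR · Δt = 400.0 × 1800 s = 7.200 × 10^5 ft³.
Over A = 0.162 mi², depth = V / A = 1.91 in.

d ≈ 1.91 in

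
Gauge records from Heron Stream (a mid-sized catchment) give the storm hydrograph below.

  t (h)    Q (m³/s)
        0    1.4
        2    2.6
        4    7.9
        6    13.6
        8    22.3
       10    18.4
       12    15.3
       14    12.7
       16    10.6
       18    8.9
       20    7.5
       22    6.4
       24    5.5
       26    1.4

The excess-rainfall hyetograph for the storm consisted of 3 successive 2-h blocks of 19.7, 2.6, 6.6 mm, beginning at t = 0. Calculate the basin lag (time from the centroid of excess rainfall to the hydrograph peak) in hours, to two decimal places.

t_L ≈ 5.91 h

Centroid of excess rainfall: t_c = Σ P_i·t̄_i / ΣP_i = 2.0934 h (block centres at 1, 3, 5 h).
Hydrograph peak occurs at t = 8 h, so basin lag t_L = 8 − 2.0934 = 5.91 h.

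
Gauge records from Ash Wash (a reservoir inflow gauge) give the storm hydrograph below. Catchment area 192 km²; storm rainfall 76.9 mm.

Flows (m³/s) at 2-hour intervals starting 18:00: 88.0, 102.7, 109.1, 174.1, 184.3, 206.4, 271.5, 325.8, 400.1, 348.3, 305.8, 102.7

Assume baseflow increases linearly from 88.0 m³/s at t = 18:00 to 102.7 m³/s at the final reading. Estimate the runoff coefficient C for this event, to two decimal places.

C ≈ 0.72

ΣQ_DR = 1475 m³/s; V = ΣQ_DR·Δt = 1.062 × 10^7 m³.
Runoff depth d = V / A = 55.30 mm.
C = d / P = 55.30 / 76.9 = 0.72.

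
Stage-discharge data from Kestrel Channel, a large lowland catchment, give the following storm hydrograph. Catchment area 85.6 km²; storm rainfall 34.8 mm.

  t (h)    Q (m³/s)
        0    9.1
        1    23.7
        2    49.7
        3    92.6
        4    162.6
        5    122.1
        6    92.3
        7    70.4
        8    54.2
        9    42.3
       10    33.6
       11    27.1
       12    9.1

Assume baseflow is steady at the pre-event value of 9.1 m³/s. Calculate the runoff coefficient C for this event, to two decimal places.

ΣQ_DR = 670.5 m³/s; V = ΣQ_DR·Δt = 2.414 × 10^6 m³.
Runoff depth d = V / A = 28.20 mm.
C = d / P = 28.20 / 34.8 = 0.81.

C ≈ 0.81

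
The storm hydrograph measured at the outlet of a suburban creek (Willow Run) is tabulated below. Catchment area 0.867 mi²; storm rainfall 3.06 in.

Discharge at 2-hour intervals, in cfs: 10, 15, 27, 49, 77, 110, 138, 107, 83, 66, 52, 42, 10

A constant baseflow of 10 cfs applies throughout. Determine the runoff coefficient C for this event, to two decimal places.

ΣQ_DR = 656.0 cfs; V = ΣQ_DR·Δt = 4.723 × 10^6 ft³.
Runoff depth d = V / A = 2.345 in.
C = d / P = 2.345 / 3.06 = 0.77.

C ≈ 0.77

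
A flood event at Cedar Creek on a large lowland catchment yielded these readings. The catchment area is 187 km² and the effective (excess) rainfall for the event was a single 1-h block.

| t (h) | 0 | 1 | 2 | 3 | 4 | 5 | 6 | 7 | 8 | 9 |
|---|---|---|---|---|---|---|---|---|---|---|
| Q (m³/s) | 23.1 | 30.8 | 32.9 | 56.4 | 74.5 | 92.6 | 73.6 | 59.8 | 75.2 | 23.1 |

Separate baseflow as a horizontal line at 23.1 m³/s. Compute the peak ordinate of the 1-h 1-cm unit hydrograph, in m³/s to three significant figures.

U_p ≈ 116 m³/s

Direct runoff: 0.0, 7.7, 9.8, 33.3, 51.4, 69.5, 50.5, 36.7, 52.1, 0.0 m³/s; ΣQ_DR = 311.0 m³/s, peak = 69.5 m³/s.
Runoff depth d = ΣQ_DR·Δt / A = 311.0 × 3600 / (187 km²) = 5.987 mm.
The 1-cm UH is the DRH scaled by (10 mm)/d, so U_p = 69.5 × 10/5.987 = 116 m³/s.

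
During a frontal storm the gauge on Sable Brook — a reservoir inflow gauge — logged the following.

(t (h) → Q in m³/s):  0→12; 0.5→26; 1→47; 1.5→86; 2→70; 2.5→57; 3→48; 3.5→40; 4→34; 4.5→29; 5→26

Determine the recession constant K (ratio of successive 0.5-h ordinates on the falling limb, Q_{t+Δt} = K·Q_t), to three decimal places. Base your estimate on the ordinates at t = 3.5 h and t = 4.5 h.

Using the recession-limb readings at t = 3.5 h and t = 4.5 h: Q falls from 40 to 29 m³/s over 2 intervals.
K = (Q₂/Q₁)^(1/2) = (29/40)^(1/2) = 0.851.

K ≈ 0.851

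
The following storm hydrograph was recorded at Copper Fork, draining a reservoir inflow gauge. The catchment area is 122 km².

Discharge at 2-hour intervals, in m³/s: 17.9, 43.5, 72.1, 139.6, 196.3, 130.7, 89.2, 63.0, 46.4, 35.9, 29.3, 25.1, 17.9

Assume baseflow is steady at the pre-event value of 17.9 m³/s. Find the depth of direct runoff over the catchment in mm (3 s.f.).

Direct runoff: 0.0, 25.6, 54.2, 121.7, 178.4, 112.8, 71.3, 45.1, 28.5, 18.0, 11.4, 7.2, 0.0 m³/s; ΣQ_DR = 674.2 m³/s.
V = ΣQ_DR · Δt = 674.2 × 7200 s = 4.854 × 10^6 m³.
Over A = 122 km², depth = V / A = 39.8 mm.

d ≈ 39.8 mm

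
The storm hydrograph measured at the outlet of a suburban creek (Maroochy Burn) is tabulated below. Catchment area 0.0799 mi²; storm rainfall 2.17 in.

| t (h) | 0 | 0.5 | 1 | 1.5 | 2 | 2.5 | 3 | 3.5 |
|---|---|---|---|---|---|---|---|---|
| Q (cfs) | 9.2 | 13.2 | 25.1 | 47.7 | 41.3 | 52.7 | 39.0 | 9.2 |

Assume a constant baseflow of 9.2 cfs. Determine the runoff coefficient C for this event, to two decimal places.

C ≈ 0.73

ΣQ_DR = 163.8 cfs; V = ΣQ_DR·Δt = 2.948 × 10^5 ft³.
Runoff depth d = V / A = 1.588 in.
C = d / P = 1.588 / 2.17 = 0.73.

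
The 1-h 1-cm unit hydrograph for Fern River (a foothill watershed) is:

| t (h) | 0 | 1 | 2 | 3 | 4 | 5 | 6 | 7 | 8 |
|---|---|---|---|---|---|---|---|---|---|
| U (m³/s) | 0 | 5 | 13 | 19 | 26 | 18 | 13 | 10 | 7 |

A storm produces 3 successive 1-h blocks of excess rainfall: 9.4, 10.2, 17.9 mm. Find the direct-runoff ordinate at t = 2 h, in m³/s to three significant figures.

Q ≈ 17.3 m³/s

By discrete convolution, Q_j = Σ (P_i / 10 mm) · U_{j−i}.
At t = 2 h (j=2): Q = (9.4/10)·13 + (10.2/10)·5 + (17.9/10)·0 = 17.3 m³/s.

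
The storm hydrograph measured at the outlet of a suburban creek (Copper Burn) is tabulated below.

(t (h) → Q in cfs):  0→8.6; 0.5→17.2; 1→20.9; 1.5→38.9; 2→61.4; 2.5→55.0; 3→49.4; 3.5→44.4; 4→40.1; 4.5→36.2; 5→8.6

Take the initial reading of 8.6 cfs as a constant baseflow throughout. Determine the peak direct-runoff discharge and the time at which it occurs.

Subtracting baseflow gives direct-runoff ordinates: 0.0, 8.6, 12.3, 30.3, 52.8, 46.4, 40.8, 35.8, 31.5, 27.6, 0.0 cfs.
The maximum is 52.8 cfs, occurring at the reading for t = 2 h.

Q_p = 52.8 cfs at t = 2 h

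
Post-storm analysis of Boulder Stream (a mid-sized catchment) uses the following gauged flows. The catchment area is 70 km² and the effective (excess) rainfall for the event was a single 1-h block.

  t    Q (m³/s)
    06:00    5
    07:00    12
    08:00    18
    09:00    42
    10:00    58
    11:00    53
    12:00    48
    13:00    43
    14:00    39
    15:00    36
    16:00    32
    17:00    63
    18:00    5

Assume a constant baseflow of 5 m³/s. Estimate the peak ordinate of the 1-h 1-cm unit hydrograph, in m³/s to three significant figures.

U_p ≈ 29.0 m³/s

Direct runoff: 0.0, 7.0, 13.0, 37.0, 53.0, 48.0, 43.0, 38.0, 34.0, 31.0, 27.0, 58.0, 0.0 m³/s; ΣQ_DR = 389.0 m³/s, peak = 58.0 m³/s.
Runoff depth d = ΣQ_DR·Δt / A = 389.0 × 3600 / (70 km²) = 20.01 mm.
The 1-cm UH is the DRH scaled by (10 mm)/d, so U_p = 58.0 × 10/20.01 = 29.0 m³/s.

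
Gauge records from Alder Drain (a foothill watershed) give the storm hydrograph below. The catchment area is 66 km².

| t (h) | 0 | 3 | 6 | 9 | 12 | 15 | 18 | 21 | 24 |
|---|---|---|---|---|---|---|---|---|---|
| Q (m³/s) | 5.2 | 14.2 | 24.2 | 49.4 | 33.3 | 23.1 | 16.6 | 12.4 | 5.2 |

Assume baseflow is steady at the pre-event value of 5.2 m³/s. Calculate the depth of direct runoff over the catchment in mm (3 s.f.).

Direct runoff: 0.0, 9.0, 19.0, 44.2, 28.1, 17.9, 11.4, 7.2, 0.0 m³/s; ΣQ_DR = 136.8 m³/s.
V = ΣQ_DR · Δt = 136.8 × 10800 s = 1.477 × 10^6 m³.
Over A = 66 km², depth = V / A = 22.4 mm.

d ≈ 22.4 mm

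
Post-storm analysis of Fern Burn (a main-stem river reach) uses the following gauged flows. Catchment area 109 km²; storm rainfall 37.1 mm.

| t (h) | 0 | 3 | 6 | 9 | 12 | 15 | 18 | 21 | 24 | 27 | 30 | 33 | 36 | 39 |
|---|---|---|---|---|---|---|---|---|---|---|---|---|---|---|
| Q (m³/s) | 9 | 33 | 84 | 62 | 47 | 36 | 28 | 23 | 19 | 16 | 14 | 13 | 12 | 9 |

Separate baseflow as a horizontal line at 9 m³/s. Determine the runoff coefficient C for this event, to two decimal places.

C ≈ 0.75

ΣQ_DR = 279.0 m³/s; V = ΣQ_DR·Δt = 3.013 × 10^6 m³.
Runoff depth d = V / A = 27.64 mm.
C = d / P = 27.64 / 37.1 = 0.75.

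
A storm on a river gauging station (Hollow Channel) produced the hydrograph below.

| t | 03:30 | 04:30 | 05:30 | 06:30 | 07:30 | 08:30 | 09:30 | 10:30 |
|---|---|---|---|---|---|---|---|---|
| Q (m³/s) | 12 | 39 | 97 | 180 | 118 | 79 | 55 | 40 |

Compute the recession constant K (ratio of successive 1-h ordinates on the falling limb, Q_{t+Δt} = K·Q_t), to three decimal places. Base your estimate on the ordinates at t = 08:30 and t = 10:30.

K ≈ 0.712

Using the recession-limb readings at t = 08:30 and t = 10:30: Q falls from 79 to 40 m³/s over 2 intervals.
K = (Q₂/Q₁)^(1/2) = (40/79)^(1/2) = 0.712.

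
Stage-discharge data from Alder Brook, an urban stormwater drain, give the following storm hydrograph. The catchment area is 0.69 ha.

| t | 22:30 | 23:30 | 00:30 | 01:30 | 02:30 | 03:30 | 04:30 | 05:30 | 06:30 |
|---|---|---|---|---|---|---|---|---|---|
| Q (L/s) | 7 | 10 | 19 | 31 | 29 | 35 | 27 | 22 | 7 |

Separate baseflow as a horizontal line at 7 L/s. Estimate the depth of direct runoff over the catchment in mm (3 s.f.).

Direct runoff: 0.0, 3.0, 12.0, 24.0, 22.0, 28.0, 20.0, 15.0, 0.0 L/s; ΣQ_DR = 124.0 L/s.
V = ΣQ_DR · Δt = 124.0 × 3600 s = 4.464 × 10^5 L.
Over A = 0.69 ha, depth = V / A = 64.7 mm.

d ≈ 64.7 mm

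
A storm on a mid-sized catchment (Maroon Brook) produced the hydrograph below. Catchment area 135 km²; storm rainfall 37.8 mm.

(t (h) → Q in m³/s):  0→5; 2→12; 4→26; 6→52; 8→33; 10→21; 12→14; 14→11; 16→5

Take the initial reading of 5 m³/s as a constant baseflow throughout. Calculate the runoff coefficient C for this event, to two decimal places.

ΣQ_DR = 134.0 m³/s; V = ΣQ_DR·Δt = 9.648 × 10^5 m³.
Runoff depth d = V / A = 7.147 mm.
C = d / P = 7.147 / 37.8 = 0.19.

C ≈ 0.19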